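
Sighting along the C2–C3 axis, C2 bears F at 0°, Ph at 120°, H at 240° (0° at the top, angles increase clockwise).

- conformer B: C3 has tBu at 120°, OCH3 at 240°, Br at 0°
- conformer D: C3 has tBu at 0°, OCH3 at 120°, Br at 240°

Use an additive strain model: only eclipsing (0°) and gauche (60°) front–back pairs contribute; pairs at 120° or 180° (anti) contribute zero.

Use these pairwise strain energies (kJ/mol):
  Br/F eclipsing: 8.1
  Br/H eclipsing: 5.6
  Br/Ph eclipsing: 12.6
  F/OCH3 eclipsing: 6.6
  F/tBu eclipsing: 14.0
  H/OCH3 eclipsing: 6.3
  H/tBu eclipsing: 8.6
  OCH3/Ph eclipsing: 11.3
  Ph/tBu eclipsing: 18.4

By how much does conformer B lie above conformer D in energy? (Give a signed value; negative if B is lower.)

+1.9 kJ/mol

B is eclipsed. F at 0° is eclipsed with Br at 0° (8.1); Ph at 120° is eclipsed with tBu at 120° (18.4); H at 240° is eclipsed with OCH3 at 240° (6.3). Total 32.8 kJ/mol.
D is eclipsed. F at 0° is eclipsed with tBu at 0° (14.0); Ph at 120° is eclipsed with OCH3 at 120° (11.3); H at 240° is eclipsed with Br at 240° (5.6). Total 30.9 kJ/mol.
E(B) − E(D) = 32.8 − 30.9 = +1.9 kJ/mol.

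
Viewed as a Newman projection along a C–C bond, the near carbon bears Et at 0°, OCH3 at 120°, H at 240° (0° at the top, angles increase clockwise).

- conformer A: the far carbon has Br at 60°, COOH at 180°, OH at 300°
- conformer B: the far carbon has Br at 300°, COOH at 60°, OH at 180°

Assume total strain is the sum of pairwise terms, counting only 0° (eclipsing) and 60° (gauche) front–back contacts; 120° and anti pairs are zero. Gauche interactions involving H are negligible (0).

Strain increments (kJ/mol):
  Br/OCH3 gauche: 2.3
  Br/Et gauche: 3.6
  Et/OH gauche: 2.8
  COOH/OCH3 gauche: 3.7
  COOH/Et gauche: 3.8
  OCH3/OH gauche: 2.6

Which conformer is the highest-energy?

B

A (staggered): Et–Br gauche, Et–OH gauche, OCH3–Br gauche, OCH3–COOH gauche; 3.6 + 2.8 + 2.3 + 3.7 = 12.4 kJ/mol.
B (staggered): Et–Br gauche, Et–COOH gauche, OCH3–COOH gauche, OCH3–OH gauche; 3.6 + 3.8 + 3.7 + 2.6 = 13.7 kJ/mol.
B has the highest total (13.7 kJ/mol).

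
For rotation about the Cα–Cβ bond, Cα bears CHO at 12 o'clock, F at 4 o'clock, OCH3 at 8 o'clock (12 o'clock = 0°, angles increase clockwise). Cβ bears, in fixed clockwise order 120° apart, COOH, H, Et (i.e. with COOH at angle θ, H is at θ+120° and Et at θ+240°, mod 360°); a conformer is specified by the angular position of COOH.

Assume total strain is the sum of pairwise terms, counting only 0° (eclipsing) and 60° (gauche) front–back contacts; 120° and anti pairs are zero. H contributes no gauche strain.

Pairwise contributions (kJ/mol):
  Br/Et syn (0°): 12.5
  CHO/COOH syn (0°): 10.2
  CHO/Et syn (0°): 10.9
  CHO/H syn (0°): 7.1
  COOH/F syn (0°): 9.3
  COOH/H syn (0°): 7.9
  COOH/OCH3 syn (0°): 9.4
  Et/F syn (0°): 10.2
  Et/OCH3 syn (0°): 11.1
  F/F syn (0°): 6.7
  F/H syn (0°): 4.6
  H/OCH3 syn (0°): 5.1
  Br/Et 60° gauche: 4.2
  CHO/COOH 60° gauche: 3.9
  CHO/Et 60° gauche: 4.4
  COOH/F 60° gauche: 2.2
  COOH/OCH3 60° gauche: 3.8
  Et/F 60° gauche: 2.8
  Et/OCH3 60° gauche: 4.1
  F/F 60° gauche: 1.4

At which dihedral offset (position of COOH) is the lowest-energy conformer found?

COOH at 0° (eclipsed): CHO–COOH eclipsed, F–H eclipsed, OCH3–Et eclipsed; 10.2 + 4.6 + 11.1 = 25.9 kJ/mol.
COOH at 60° (staggered): CHO–COOH gauche, CHO–Et gauche, F–COOH gauche, OCH3–Et gauche; 3.9 + 4.4 + 2.2 + 4.1 = 14.6 kJ/mol.
COOH at 120° (eclipsed): CHO–Et eclipsed, F–COOH eclipsed, OCH3–H eclipsed; 10.9 + 9.3 + 5.1 = 25.3 kJ/mol.
COOH at 180° (staggered): CHO–Et gauche, F–COOH gauche, F–Et gauche, OCH3–COOH gauche; 4.4 + 2.2 + 2.8 + 3.8 = 13.2 kJ/mol.
COOH at 240° (eclipsed): CHO–H eclipsed, F–Et eclipsed, OCH3–COOH eclipsed; 7.1 + 10.2 + 9.4 = 26.7 kJ/mol.
COOH at 300° (staggered): CHO–COOH gauche, F–Et gauche, OCH3–COOH gauche, OCH3–Et gauche; 3.9 + 2.8 + 3.8 + 4.1 = 14.6 kJ/mol.
The minimum (13.2 kJ/mol) occurs with COOH at 180°.

180°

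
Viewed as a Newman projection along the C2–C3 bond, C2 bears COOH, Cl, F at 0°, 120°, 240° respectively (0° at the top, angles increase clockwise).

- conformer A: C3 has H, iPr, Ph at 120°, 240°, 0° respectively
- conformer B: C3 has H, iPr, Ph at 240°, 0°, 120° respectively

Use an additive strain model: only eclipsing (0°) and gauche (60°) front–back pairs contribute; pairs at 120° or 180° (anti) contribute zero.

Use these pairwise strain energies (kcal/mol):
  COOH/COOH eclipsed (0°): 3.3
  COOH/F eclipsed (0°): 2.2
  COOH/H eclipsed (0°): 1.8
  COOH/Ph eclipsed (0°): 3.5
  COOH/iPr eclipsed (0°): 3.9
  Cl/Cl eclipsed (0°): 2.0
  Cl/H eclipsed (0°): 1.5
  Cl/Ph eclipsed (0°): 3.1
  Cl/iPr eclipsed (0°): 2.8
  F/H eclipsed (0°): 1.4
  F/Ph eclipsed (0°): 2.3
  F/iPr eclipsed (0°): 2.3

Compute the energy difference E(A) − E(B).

A (eclipsed): COOH(0°)/Ph(0°) eclipsed 3.5; Cl(120°)/H(120°) eclipsed 1.5; F(240°)/iPr(240°) eclipsed 2.3 → 7.3 kcal/mol.
B (eclipsed): COOH(0°)/iPr(0°) eclipsed 3.9; Cl(120°)/Ph(120°) eclipsed 3.1; F(240°)/H(240°) eclipsed 1.4 → 8.4 kcal/mol.
E(A) − E(B) = 7.3 − 8.4 = -1.1 kcal/mol.

-1.1 kcal/mol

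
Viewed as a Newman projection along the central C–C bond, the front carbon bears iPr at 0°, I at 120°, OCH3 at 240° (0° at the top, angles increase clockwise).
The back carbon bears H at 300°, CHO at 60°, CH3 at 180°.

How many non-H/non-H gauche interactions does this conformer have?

Non-H gauche pairs: iPr(0°)/CHO(60°); I(120°)/CHO(60°); I(120°)/CH3(180°); OCH3(240°)/CH3(180°) — 4 interactions.

4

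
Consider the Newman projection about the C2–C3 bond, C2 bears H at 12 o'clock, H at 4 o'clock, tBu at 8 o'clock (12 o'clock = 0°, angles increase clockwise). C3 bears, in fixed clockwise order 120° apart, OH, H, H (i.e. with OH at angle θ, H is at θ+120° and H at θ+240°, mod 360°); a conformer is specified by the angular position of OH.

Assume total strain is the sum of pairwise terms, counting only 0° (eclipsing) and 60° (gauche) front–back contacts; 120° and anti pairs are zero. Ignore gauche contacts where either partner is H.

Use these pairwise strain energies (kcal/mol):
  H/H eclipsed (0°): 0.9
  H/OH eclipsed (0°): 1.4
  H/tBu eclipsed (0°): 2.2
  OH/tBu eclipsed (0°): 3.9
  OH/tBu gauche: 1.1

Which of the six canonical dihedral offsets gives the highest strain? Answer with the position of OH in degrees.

OH at 0° is eclipsed. H at 0° is eclipsed with OH at 0° (1.4); H at 120° is eclipsed with H at 120° (0.9); tBu at 240° is eclipsed with H at 240° (2.2). Total 4.5 kcal/mol.
OH at 60° (staggered): no non-H gauche contacts → 0.0 kcal/mol.
OH at 120° is eclipsed. H at 0° is eclipsed with H at 0° (0.9); H at 120° is eclipsed with OH at 120° (1.4); tBu at 240° is eclipsed with H at 240° (2.2). Total 4.5 kcal/mol.
OH at 180° is staggered. tBu at 240° is gauche with OH at 180° (1.1). Total 1.1 kcal/mol.
OH at 240° is eclipsed. H at 0° is eclipsed with H at 0° (0.9); H at 120° is eclipsed with H at 120° (0.9); tBu at 240° is eclipsed with OH at 240° (3.9). Total 5.7 kcal/mol.
OH at 300° is staggered. tBu at 240° is gauche with OH at 300° (1.1). Total 1.1 kcal/mol.
The maximum (5.7 kcal/mol) occurs with OH at 240°.

240°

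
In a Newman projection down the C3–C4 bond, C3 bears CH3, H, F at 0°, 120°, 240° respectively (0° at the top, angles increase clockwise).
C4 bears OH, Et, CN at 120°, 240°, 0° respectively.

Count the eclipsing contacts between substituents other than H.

2

Non-H eclipsing pairs: CH3(0°)/CN(0°); F(240°)/Et(240°) — 2 interactions.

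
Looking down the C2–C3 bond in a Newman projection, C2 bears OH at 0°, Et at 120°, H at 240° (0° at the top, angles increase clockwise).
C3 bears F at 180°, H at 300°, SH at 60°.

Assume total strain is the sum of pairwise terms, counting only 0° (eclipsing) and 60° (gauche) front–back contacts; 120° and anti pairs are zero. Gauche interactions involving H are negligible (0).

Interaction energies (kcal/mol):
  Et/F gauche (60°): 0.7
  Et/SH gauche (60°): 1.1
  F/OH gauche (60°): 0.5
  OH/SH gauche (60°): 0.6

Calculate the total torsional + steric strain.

This conformer is staggered. OH at 0° is gauche with SH at 60° (0.6); Et at 120° is gauche with F at 180° (0.7); Et at 120° is gauche with SH at 60° (1.1). Total 2.4 kcal/mol.

2.4 kcal/mol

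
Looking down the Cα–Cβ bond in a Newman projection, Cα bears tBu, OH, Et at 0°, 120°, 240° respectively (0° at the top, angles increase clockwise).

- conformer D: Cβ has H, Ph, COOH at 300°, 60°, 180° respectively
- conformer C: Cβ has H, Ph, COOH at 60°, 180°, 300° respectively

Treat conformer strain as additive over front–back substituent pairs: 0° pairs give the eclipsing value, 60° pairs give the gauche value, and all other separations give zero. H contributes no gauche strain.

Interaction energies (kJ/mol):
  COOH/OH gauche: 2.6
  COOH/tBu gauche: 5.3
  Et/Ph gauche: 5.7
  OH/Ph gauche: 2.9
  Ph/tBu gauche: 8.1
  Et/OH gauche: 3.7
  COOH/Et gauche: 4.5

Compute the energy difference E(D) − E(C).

-0.3 kJ/mol

D (staggered): tBu(0°)/Ph(60°) gauche 8.1; OH(120°)/Ph(60°) gauche 2.9; OH(120°)/COOH(180°) gauche 2.6; Et(240°)/COOH(180°) gauche 4.5 → 18.1 kJ/mol.
C (staggered): tBu(0°)/COOH(300°) gauche 5.3; OH(120°)/Ph(180°) gauche 2.9; Et(240°)/Ph(180°) gauche 5.7; Et(240°)/COOH(300°) gauche 4.5 → 18.4 kJ/mol.
E(D) − E(C) = 18.1 − 18.4 = -0.3 kJ/mol.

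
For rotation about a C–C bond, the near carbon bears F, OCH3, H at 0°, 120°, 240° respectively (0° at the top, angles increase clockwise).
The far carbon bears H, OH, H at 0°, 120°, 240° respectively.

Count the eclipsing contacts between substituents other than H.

1

Non-H eclipsing pairs: OCH3(120°)/OH(120°) — 1 interaction.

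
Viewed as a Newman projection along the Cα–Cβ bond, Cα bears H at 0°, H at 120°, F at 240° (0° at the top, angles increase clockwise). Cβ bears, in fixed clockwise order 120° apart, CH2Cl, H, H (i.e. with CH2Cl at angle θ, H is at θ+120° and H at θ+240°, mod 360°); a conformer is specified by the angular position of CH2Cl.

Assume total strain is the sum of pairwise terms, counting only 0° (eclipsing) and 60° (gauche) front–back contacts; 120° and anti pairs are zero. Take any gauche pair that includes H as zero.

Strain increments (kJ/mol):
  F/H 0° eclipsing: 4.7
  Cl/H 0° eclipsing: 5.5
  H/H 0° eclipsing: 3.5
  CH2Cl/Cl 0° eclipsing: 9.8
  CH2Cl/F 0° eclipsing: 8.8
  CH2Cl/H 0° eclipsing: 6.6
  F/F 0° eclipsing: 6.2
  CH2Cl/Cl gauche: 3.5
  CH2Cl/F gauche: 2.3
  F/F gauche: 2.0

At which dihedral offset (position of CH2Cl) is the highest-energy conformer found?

240°

CH2Cl at 0° is eclipsed. H at 0° is eclipsed with CH2Cl at 0° (6.6); H at 120° is eclipsed with H at 120° (3.5); F at 240° is eclipsed with H at 240° (4.7). Total 14.8 kJ/mol.
CH2Cl at 60° (staggered): no non-H gauche contacts → 0.0 kJ/mol.
CH2Cl at 120° is eclipsed. H at 0° is eclipsed with H at 0° (3.5); H at 120° is eclipsed with CH2Cl at 120° (6.6); F at 240° is eclipsed with H at 240° (4.7). Total 14.8 kJ/mol.
CH2Cl at 180° is staggered. F at 240° is gauche with CH2Cl at 180° (2.3). Total 2.3 kJ/mol.
CH2Cl at 240° is eclipsed. H at 0° is eclipsed with H at 0° (3.5); H at 120° is eclipsed with H at 120° (3.5); F at 240° is eclipsed with CH2Cl at 240° (8.8). Total 15.8 kJ/mol.
CH2Cl at 300° is staggered. F at 240° is gauche with CH2Cl at 300° (2.3). Total 2.3 kJ/mol.
The maximum (15.8 kJ/mol) occurs with CH2Cl at 240°.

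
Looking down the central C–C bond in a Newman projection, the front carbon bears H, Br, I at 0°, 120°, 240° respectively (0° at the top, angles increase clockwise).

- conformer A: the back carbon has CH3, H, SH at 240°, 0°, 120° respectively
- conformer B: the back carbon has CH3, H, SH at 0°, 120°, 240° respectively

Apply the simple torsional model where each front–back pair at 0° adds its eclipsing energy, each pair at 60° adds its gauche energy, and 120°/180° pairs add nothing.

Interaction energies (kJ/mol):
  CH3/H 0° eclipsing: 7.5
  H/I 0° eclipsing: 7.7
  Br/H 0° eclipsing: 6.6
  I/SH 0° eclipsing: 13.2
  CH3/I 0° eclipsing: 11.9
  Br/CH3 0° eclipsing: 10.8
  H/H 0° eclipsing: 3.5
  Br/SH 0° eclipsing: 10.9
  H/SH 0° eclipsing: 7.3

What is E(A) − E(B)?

-1.0 kJ/mol

A is eclipsed. H at 0° is eclipsed with H at 0° (3.5); Br at 120° is eclipsed with SH at 120° (10.9); I at 240° is eclipsed with CH3 at 240° (11.9). Total 26.3 kJ/mol.
B is eclipsed. H at 0° is eclipsed with CH3 at 0° (7.5); Br at 120° is eclipsed with H at 120° (6.6); I at 240° is eclipsed with SH at 240° (13.2). Total 27.3 kJ/mol.
E(A) − E(B) = 26.3 − 27.3 = -1.0 kJ/mol.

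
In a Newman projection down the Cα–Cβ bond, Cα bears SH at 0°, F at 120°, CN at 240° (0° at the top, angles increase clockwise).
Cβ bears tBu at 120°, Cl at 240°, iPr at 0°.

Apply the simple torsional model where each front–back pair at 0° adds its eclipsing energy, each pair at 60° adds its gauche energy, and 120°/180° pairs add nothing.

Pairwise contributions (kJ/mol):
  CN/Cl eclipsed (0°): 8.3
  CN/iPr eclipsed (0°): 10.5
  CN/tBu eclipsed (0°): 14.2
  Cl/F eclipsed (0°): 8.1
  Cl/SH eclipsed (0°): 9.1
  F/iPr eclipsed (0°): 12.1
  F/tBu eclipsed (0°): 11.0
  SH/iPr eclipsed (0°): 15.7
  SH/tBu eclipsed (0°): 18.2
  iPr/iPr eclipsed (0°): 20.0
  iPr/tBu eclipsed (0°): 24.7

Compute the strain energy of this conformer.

This conformer (eclipsed): SH(0°)/iPr(0°) eclipsed 15.7; F(120°)/tBu(120°) eclipsed 11.0; CN(240°)/Cl(240°) eclipsed 8.3 → 35.0 kJ/mol.

35.0 kJ/mol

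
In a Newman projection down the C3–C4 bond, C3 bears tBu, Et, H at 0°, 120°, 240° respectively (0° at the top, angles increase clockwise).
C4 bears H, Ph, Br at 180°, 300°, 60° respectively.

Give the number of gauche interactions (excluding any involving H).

Non-H gauche pairs: tBu(0°)/Ph(300°); tBu(0°)/Br(60°); Et(120°)/Br(60°) — 3 interactions.

3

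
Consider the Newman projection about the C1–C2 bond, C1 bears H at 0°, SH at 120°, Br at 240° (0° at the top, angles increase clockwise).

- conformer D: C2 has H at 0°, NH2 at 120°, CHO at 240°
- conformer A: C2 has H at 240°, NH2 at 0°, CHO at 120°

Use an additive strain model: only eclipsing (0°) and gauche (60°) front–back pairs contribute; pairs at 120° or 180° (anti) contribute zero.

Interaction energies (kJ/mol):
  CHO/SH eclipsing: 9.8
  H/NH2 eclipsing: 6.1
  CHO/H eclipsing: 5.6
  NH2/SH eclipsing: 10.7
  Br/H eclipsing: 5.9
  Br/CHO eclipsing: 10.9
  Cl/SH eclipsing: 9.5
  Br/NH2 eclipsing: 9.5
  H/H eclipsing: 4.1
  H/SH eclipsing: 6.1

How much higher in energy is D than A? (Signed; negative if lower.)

+3.9 kJ/mol

D (eclipsed): H–H eclipsed, SH–NH2 eclipsed, Br–CHO eclipsed; 4.1 + 10.7 + 10.9 = 25.7 kJ/mol.
A (eclipsed): H–NH2 eclipsed, SH–CHO eclipsed, Br–H eclipsed; 6.1 + 9.8 + 5.9 = 21.8 kJ/mol.
E(D) − E(A) = 25.7 − 21.8 = +3.9 kJ/mol.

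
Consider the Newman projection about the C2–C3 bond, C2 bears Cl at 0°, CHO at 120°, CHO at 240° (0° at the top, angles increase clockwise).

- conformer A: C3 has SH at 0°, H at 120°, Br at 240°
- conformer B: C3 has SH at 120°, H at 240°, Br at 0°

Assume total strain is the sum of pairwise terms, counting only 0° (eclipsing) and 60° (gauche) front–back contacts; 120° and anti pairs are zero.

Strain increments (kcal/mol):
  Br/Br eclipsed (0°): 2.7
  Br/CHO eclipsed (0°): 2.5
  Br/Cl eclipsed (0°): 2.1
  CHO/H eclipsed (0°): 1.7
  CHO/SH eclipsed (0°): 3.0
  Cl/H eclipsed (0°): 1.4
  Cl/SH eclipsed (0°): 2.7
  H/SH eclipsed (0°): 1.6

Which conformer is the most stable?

A (eclipsed): Cl–SH eclipsed, CHO–H eclipsed, CHO–Br eclipsed; 2.7 + 1.7 + 2.5 = 6.9 kcal/mol.
B (eclipsed): Cl–Br eclipsed, CHO–SH eclipsed, CHO–H eclipsed; 2.1 + 3.0 + 1.7 = 6.8 kcal/mol.
B has the lowest total (6.8 kcal/mol).

B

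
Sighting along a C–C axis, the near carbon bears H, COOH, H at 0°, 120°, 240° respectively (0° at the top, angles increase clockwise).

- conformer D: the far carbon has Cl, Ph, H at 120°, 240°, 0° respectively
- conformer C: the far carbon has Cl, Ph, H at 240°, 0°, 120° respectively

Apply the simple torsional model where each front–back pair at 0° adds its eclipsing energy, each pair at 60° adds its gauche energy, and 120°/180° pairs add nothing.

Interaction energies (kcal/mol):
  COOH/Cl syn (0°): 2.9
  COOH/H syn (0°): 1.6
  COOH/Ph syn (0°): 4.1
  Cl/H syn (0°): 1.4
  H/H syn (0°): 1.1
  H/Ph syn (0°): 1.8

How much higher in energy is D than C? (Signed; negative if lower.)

+1.0 kcal/mol

D (eclipsed): H(0°)/H(0°) eclipsed 1.1; COOH(120°)/Cl(120°) eclipsed 2.9; H(240°)/Ph(240°) eclipsed 1.8 → 5.8 kcal/mol.
C (eclipsed): H(0°)/Ph(0°) eclipsed 1.8; COOH(120°)/H(120°) eclipsed 1.6; H(240°)/Cl(240°) eclipsed 1.4 → 4.8 kcal/mol.
E(D) − E(C) = 5.8 − 4.8 = +1.0 kcal/mol.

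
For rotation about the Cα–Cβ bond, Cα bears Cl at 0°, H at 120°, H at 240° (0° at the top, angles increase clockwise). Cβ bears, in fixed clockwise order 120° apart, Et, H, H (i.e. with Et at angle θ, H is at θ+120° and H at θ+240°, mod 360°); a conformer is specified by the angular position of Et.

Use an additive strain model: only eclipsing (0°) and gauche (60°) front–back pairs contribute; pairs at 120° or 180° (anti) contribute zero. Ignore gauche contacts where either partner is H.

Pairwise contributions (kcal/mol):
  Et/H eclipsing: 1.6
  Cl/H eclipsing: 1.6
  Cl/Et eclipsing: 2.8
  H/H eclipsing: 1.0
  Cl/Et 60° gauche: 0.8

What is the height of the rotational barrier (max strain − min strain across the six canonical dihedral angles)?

4.8 kcal/mol

Et at 0° is eclipsed. Cl at 0° is eclipsed with Et at 0° (2.8); H at 120° is eclipsed with H at 120° (1.0); H at 240° is eclipsed with H at 240° (1.0). Total 4.8 kcal/mol.
Et at 60° is staggered. Cl at 0° is gauche with Et at 60° (0.8). Total 0.8 kcal/mol.
Et at 120° is eclipsed. Cl at 0° is eclipsed with H at 0° (1.6); H at 120° is eclipsed with Et at 120° (1.6); H at 240° is eclipsed with H at 240° (1.0). Total 4.2 kcal/mol.
Et at 180° (staggered): no non-H gauche contacts → 0.0 kcal/mol.
Et at 240° is eclipsed. Cl at 0° is eclipsed with H at 0° (1.6); H at 120° is eclipsed with H at 120° (1.0); H at 240° is eclipsed with Et at 240° (1.6). Total 4.2 kcal/mol.
Et at 300° is staggered. Cl at 0° is gauche with Et at 300° (0.8). Total 0.8 kcal/mol.
Max at 0° (4.8 kcal/mol), min at 180° (0.0 kcal/mol); barrier = 4.8 kcal/mol.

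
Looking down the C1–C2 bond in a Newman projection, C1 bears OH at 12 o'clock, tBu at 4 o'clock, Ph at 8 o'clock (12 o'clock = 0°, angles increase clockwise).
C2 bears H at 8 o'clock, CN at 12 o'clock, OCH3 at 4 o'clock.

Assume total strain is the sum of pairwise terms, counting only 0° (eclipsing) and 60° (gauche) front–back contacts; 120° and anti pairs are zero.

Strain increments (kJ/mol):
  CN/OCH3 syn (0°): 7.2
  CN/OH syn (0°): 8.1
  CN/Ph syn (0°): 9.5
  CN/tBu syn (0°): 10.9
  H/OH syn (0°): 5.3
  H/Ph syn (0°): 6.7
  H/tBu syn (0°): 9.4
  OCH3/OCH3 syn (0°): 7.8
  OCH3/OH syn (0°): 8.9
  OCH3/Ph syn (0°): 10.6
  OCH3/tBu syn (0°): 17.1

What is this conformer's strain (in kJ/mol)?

31.9 kJ/mol

This conformer is eclipsed. OH at 0° is eclipsed with CN at 0° (8.1); tBu at 120° is eclipsed with OCH3 at 120° (17.1); Ph at 240° is eclipsed with H at 240° (6.7). Total 31.9 kJ/mol.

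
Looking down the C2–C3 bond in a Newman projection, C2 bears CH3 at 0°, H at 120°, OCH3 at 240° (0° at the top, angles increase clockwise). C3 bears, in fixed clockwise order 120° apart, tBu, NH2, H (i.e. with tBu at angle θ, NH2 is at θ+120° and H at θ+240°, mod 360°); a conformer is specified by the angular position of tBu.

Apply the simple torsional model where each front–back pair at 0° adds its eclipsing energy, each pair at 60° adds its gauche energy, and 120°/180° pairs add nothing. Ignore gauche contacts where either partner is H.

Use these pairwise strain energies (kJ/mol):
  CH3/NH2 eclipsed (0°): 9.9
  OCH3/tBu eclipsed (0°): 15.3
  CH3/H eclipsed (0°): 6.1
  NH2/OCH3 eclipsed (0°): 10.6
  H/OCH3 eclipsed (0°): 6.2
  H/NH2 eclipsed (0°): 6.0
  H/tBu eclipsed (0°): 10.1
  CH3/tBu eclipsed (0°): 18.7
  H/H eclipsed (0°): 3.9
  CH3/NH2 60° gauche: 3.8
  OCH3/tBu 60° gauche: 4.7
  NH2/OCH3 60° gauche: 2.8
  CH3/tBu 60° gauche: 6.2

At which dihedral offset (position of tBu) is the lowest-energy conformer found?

tBu at 0° (eclipsed): CH3–tBu eclipsed, H–NH2 eclipsed, OCH3–H eclipsed; 18.7 + 6.0 + 6.2 = 30.9 kJ/mol.
tBu at 60° (staggered): CH3–tBu gauche, OCH3–NH2 gauche; 6.2 + 2.8 = 9.0 kJ/mol.
tBu at 120° (eclipsed): CH3–H eclipsed, H–tBu eclipsed, OCH3–NH2 eclipsed; 6.1 + 10.1 + 10.6 = 26.8 kJ/mol.
tBu at 180° (staggered): CH3–NH2 gauche, OCH3–tBu gauche, OCH3–NH2 gauche; 3.8 + 4.7 + 2.8 = 11.3 kJ/mol.
tBu at 240° (eclipsed): CH3–NH2 eclipsed, H–H eclipsed, OCH3–tBu eclipsed; 9.9 + 3.9 + 15.3 = 29.1 kJ/mol.
tBu at 300° (staggered): CH3–tBu gauche, CH3–NH2 gauche, OCH3–tBu gauche; 6.2 + 3.8 + 4.7 = 14.7 kJ/mol.
The minimum (9.0 kJ/mol) occurs with tBu at 60°.

60°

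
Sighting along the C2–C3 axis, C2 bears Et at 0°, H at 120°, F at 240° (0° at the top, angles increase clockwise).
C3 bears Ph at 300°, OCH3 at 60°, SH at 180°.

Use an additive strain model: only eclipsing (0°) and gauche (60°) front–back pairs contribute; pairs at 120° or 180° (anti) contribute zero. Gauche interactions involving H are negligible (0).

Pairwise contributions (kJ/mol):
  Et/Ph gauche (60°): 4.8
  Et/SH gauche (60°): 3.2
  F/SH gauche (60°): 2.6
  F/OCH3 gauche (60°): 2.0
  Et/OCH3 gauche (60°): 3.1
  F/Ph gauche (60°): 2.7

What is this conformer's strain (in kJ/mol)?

This conformer (staggered): Et(0°)/Ph(300°) gauche 4.8; Et(0°)/OCH3(60°) gauche 3.1; F(240°)/Ph(300°) gauche 2.7; F(240°)/SH(180°) gauche 2.6 → 13.2 kJ/mol.

13.2 kJ/mol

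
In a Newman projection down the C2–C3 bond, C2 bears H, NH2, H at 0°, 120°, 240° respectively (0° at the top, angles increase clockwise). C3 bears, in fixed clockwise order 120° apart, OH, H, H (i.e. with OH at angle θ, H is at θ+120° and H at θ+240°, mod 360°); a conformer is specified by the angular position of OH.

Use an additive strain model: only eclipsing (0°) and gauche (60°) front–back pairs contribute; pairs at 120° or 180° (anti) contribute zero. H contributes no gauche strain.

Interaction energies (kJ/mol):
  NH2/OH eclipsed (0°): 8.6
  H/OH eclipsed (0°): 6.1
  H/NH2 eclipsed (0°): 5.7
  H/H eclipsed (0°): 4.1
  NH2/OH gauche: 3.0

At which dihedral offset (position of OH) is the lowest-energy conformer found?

OH at 0° (eclipsed): H–OH eclipsed, NH2–H eclipsed, H–H eclipsed; 6.1 + 5.7 + 4.1 = 15.9 kJ/mol.
OH at 60° (staggered): NH2–OH gauche; 3.0 = 3.0 kJ/mol.
OH at 120° (eclipsed): H–H eclipsed, NH2–OH eclipsed, H–H eclipsed; 4.1 + 8.6 + 4.1 = 16.8 kJ/mol.
OH at 180° (staggered): NH2–OH gauche; 3.0 = 3.0 kJ/mol.
OH at 240° (eclipsed): H–H eclipsed, NH2–H eclipsed, H–OH eclipsed; 4.1 + 5.7 + 6.1 = 15.9 kJ/mol.
OH at 300° (staggered): no non-H gauche contacts → 0.0 kJ/mol.
The minimum (0.0 kJ/mol) occurs with OH at 300°.

300°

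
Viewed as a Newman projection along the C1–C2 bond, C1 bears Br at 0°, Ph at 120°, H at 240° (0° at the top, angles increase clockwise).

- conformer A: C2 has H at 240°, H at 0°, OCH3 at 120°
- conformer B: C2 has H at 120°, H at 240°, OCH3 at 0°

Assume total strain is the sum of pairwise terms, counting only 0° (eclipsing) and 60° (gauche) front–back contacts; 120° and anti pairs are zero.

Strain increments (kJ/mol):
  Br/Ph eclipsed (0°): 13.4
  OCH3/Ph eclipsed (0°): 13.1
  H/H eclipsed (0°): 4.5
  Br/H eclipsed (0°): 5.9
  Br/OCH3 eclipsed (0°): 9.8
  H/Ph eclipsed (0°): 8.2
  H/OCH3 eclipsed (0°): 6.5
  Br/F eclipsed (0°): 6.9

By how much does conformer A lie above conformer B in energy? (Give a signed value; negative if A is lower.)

+1.0 kJ/mol

A is eclipsed. Br at 0° is eclipsed with H at 0° (5.9); Ph at 120° is eclipsed with OCH3 at 120° (13.1); H at 240° is eclipsed with H at 240° (4.5). Total 23.5 kJ/mol.
B is eclipsed. Br at 0° is eclipsed with OCH3 at 0° (9.8); Ph at 120° is eclipsed with H at 120° (8.2); H at 240° is eclipsed with H at 240° (4.5). Total 22.5 kJ/mol.
E(A) − E(B) = 23.5 − 22.5 = +1.0 kJ/mol.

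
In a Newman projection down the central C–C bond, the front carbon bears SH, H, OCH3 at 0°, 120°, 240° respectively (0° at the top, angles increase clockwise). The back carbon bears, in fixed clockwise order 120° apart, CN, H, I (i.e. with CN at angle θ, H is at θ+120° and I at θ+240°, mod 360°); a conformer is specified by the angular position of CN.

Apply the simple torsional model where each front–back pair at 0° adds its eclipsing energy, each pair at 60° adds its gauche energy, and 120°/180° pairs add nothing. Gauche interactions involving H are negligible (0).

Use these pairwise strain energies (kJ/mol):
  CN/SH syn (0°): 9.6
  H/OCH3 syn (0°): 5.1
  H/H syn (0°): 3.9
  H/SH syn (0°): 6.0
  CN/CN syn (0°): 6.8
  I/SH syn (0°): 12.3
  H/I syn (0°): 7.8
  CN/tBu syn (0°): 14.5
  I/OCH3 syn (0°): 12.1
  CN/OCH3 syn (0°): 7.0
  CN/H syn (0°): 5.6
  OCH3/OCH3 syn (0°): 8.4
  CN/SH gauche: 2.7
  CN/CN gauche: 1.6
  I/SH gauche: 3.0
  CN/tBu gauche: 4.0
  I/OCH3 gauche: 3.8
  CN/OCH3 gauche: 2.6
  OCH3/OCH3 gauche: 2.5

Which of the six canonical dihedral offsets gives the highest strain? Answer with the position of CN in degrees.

0°

CN at 0° (eclipsed): SH(0°)/CN(0°) eclipsed 9.6; H(120°)/H(120°) eclipsed 3.9; OCH3(240°)/I(240°) eclipsed 12.1 → 25.6 kJ/mol.
CN at 60° (staggered): SH(0°)/CN(60°) gauche 2.7; SH(0°)/I(300°) gauche 3.0; OCH3(240°)/I(300°) gauche 3.8 → 9.5 kJ/mol.
CN at 120° (eclipsed): SH(0°)/I(0°) eclipsed 12.3; H(120°)/CN(120°) eclipsed 5.6; OCH3(240°)/H(240°) eclipsed 5.1 → 23.0 kJ/mol.
CN at 180° (staggered): SH(0°)/I(60°) gauche 3.0; OCH3(240°)/CN(180°) gauche 2.6 → 5.6 kJ/mol.
CN at 240° (eclipsed): SH(0°)/H(0°) eclipsed 6.0; H(120°)/I(120°) eclipsed 7.8; OCH3(240°)/CN(240°) eclipsed 7.0 → 20.8 kJ/mol.
CN at 300° (staggered): SH(0°)/CN(300°) gauche 2.7; OCH3(240°)/CN(300°) gauche 2.6; OCH3(240°)/I(180°) gauche 3.8 → 9.1 kJ/mol.
The maximum (25.6 kJ/mol) occurs with CN at 0°.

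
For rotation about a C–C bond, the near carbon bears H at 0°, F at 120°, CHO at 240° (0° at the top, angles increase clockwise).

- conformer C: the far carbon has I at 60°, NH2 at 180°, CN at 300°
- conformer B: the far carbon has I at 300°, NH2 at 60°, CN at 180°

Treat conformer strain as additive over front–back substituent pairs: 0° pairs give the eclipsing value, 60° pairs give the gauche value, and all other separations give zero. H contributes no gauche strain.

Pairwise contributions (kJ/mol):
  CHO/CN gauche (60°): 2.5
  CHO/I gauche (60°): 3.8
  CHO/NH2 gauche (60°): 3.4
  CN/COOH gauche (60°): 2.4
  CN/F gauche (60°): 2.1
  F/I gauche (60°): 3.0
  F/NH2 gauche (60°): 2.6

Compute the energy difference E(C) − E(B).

+0.5 kJ/mol

C (staggered): F–I gauche, F–NH2 gauche, CHO–NH2 gauche, CHO–CN gauche; 3.0 + 2.6 + 3.4 + 2.5 = 11.5 kJ/mol.
B (staggered): F–NH2 gauche, F–CN gauche, CHO–I gauche, CHO–CN gauche; 2.6 + 2.1 + 3.8 + 2.5 = 11.0 kJ/mol.
E(C) − E(B) = 11.5 − 11.0 = +0.5 kJ/mol.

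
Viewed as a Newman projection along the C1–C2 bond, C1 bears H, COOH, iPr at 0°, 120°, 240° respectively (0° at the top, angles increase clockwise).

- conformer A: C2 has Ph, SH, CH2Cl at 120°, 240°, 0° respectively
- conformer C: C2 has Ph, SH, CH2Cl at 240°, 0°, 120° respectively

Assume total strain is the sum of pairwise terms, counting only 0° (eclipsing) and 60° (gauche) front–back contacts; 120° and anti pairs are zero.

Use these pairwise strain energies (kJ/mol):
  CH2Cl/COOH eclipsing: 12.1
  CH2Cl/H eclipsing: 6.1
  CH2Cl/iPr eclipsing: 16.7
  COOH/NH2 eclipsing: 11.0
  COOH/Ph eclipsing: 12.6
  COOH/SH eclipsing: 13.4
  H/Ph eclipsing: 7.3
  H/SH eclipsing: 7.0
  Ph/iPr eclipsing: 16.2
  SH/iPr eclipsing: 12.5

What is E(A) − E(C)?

-4.1 kJ/mol

A (eclipsed): H–CH2Cl eclipsed, COOH–Ph eclipsed, iPr–SH eclipsed; 6.1 + 12.6 + 12.5 = 31.2 kJ/mol.
C (eclipsed): H–SH eclipsed, COOH–CH2Cl eclipsed, iPr–Ph eclipsed; 7.0 + 12.1 + 16.2 = 35.3 kJ/mol.
E(A) − E(C) = 31.2 − 35.3 = -4.1 kJ/mol.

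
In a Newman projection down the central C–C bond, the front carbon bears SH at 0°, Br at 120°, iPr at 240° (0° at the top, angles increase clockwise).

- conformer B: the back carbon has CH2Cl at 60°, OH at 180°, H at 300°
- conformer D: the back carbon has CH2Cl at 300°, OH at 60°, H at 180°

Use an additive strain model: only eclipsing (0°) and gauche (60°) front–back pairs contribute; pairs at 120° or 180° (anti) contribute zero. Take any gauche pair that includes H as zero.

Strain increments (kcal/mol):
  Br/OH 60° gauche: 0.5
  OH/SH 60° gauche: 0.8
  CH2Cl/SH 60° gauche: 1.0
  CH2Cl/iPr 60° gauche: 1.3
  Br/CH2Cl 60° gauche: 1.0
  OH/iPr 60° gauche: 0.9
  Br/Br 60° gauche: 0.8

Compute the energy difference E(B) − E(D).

-0.2 kcal/mol

B (staggered): SH(0°)/CH2Cl(60°) gauche 1.0; Br(120°)/CH2Cl(60°) gauche 1.0; Br(120°)/OH(180°) gauche 0.5; iPr(240°)/OH(180°) gauche 0.9 → 3.4 kcal/mol.
D (staggered): SH(0°)/CH2Cl(300°) gauche 1.0; SH(0°)/OH(60°) gauche 0.8; Br(120°)/OH(60°) gauche 0.5; iPr(240°)/CH2Cl(300°) gauche 1.3 → 3.6 kcal/mol.
E(B) − E(D) = 3.4 − 3.6 = -0.2 kcal/mol.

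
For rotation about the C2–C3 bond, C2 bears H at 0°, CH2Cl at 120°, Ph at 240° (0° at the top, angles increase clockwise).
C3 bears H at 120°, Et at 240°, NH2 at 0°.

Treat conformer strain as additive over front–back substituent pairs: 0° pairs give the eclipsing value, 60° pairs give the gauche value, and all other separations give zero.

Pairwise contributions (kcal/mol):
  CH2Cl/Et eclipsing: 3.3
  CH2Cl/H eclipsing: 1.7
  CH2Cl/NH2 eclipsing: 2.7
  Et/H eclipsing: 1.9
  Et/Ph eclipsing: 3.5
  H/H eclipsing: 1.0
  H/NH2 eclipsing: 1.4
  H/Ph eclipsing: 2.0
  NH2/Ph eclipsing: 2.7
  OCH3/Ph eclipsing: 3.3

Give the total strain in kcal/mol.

6.6 kcal/mol

This conformer is eclipsed. H at 0° is eclipsed with NH2 at 0° (1.4); CH2Cl at 120° is eclipsed with H at 120° (1.7); Ph at 240° is eclipsed with Et at 240° (3.5). Total 6.6 kcal/mol.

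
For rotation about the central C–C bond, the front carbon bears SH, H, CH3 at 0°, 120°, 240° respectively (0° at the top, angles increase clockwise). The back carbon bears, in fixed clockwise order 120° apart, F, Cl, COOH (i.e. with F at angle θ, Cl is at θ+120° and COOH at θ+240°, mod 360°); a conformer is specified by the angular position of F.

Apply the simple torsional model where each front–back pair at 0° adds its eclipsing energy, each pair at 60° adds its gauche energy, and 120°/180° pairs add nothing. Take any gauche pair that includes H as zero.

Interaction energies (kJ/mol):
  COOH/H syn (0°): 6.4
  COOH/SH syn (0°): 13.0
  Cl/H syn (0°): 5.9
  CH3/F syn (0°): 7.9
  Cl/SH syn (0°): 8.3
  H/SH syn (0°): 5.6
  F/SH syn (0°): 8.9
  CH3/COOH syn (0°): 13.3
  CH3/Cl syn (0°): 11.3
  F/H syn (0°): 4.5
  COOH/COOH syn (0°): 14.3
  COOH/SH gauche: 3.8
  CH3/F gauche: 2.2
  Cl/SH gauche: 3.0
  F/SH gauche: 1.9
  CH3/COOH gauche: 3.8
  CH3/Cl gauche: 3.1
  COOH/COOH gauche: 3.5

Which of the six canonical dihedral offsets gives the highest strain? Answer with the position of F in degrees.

F at 0° (eclipsed): SH(0°)/F(0°) eclipsed 8.9; H(120°)/Cl(120°) eclipsed 5.9; CH3(240°)/COOH(240°) eclipsed 13.3 → 28.1 kJ/mol.
F at 60° (staggered): SH(0°)/F(60°) gauche 1.9; SH(0°)/COOH(300°) gauche 3.8; CH3(240°)/Cl(180°) gauche 3.1; CH3(240°)/COOH(300°) gauche 3.8 → 12.6 kJ/mol.
F at 120° (eclipsed): SH(0°)/COOH(0°) eclipsed 13.0; H(120°)/F(120°) eclipsed 4.5; CH3(240°)/Cl(240°) eclipsed 11.3 → 28.8 kJ/mol.
F at 180° (staggered): SH(0°)/Cl(300°) gauche 3.0; SH(0°)/COOH(60°) gauche 3.8; CH3(240°)/F(180°) gauche 2.2; CH3(240°)/Cl(300°) gauche 3.1 → 12.1 kJ/mol.
F at 240° (eclipsed): SH(0°)/Cl(0°) eclipsed 8.3; H(120°)/COOH(120°) eclipsed 6.4; CH3(240°)/F(240°) eclipsed 7.9 → 22.6 kJ/mol.
F at 300° (staggered): SH(0°)/F(300°) gauche 1.9; SH(0°)/Cl(60°) gauche 3.0; CH3(240°)/F(300°) gauche 2.2; CH3(240°)/COOH(180°) gauche 3.8 → 10.9 kJ/mol.
The maximum (28.8 kJ/mol) occurs with F at 120°.

120°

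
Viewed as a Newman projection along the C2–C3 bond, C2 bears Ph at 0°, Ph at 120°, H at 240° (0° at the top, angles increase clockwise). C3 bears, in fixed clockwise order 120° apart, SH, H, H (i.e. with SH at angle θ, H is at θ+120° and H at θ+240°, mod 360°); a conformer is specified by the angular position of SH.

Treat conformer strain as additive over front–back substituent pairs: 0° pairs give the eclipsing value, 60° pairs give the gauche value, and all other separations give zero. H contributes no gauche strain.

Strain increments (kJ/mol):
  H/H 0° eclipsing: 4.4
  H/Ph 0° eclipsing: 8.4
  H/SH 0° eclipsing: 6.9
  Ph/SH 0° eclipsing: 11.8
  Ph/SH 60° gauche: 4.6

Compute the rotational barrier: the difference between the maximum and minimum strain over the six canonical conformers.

SH at 0° (eclipsed): Ph(0°)/SH(0°) eclipsed 11.8; Ph(120°)/H(120°) eclipsed 8.4; H(240°)/H(240°) eclipsed 4.4 → 24.6 kJ/mol.
SH at 60° (staggered): Ph(0°)/SH(60°) gauche 4.6; Ph(120°)/SH(60°) gauche 4.6 → 9.2 kJ/mol.
SH at 120° (eclipsed): Ph(0°)/H(0°) eclipsed 8.4; Ph(120°)/SH(120°) eclipsed 11.8; H(240°)/H(240°) eclipsed 4.4 → 24.6 kJ/mol.
SH at 180° (staggered): Ph(120°)/SH(180°) gauche 4.6 → 4.6 kJ/mol.
SH at 240° (eclipsed): Ph(0°)/H(0°) eclipsed 8.4; Ph(120°)/H(120°) eclipsed 8.4; H(240°)/SH(240°) eclipsed 6.9 → 23.7 kJ/mol.
SH at 300° (staggered): Ph(0°)/SH(300°) gauche 4.6 → 4.6 kJ/mol.
Max at 0° (24.6 kJ/mol), min at 180° (4.6 kJ/mol); barrier = 20.0 kJ/mol.

20.0 kJ/mol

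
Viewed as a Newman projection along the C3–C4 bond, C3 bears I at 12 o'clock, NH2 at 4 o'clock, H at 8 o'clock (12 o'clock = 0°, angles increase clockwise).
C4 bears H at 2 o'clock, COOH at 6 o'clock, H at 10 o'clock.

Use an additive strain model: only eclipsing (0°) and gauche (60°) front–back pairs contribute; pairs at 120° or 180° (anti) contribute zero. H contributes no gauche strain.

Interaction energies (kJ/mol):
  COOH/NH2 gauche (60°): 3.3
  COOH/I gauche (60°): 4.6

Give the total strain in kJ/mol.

This conformer (staggered): NH2–COOH gauche; 3.3 = 3.3 kJ/mol.

3.3 kJ/mol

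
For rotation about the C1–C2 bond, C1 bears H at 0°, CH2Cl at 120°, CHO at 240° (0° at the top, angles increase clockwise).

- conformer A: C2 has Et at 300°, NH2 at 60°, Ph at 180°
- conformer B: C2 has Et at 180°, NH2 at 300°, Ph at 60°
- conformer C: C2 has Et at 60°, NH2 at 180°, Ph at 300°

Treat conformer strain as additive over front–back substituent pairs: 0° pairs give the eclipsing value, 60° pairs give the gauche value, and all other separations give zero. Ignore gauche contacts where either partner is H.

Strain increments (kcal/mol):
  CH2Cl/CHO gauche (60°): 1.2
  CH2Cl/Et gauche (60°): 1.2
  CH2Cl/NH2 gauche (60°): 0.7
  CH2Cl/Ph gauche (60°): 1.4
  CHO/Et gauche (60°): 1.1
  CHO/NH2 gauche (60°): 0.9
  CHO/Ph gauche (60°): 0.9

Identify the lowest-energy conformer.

A (staggered): CH2Cl–NH2 gauche, CH2Cl–Ph gauche, CHO–Et gauche, CHO–Ph gauche; 0.7 + 1.4 + 1.1 + 0.9 = 4.1 kcal/mol.
B (staggered): CH2Cl–Et gauche, CH2Cl–Ph gauche, CHO–Et gauche, CHO–NH2 gauche; 1.2 + 1.4 + 1.1 + 0.9 = 4.6 kcal/mol.
C (staggered): CH2Cl–Et gauche, CH2Cl–NH2 gauche, CHO–NH2 gauche, CHO–Ph gauche; 1.2 + 0.7 + 0.9 + 0.9 = 3.7 kcal/mol.
C has the lowest total (3.7 kcal/mol).

C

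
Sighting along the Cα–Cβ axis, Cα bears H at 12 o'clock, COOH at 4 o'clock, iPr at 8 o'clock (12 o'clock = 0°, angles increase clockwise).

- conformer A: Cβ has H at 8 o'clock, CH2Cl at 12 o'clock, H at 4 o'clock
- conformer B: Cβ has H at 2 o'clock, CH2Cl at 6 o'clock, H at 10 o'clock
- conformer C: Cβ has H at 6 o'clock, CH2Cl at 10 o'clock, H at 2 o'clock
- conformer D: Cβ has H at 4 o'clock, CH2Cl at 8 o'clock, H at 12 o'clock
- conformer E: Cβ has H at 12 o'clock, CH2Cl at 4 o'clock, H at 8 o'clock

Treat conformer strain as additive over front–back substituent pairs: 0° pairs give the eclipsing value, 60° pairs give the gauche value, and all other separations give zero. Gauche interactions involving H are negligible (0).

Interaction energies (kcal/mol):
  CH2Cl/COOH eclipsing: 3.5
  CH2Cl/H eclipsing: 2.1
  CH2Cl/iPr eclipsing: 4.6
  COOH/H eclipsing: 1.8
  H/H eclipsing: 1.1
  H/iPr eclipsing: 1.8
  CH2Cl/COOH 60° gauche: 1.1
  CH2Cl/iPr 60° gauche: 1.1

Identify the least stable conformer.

A is eclipsed. H at 0° is eclipsed with CH2Cl at 0° (2.1); COOH at 120° is eclipsed with H at 120° (1.8); iPr at 240° is eclipsed with H at 240° (1.8). Total 5.7 kcal/mol.
B is staggered. COOH at 120° is gauche with CH2Cl at 180° (1.1); iPr at 240° is gauche with CH2Cl at 180° (1.1). Total 2.2 kcal/mol.
C is staggered. iPr at 240° is gauche with CH2Cl at 300° (1.1). Total 1.1 kcal/mol.
D is eclipsed. H at 0° is eclipsed with H at 0° (1.1); COOH at 120° is eclipsed with H at 120° (1.8); iPr at 240° is eclipsed with CH2Cl at 240° (4.6). Total 7.5 kcal/mol.
E is eclipsed. H at 0° is eclipsed with H at 0° (1.1); COOH at 120° is eclipsed with CH2Cl at 120° (3.5); iPr at 240° is eclipsed with H at 240° (1.8). Total 6.4 kcal/mol.
D has the highest total (7.5 kcal/mol).

D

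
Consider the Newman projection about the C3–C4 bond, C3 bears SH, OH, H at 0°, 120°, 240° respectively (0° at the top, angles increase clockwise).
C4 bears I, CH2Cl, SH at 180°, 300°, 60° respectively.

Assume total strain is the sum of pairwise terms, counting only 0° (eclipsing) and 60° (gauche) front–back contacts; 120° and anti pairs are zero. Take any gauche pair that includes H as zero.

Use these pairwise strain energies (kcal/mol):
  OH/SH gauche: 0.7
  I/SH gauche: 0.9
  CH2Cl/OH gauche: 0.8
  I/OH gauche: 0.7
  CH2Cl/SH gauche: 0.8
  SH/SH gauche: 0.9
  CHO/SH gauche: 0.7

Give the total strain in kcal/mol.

3.1 kcal/mol

This conformer (staggered): SH–CH2Cl gauche, SH–SH gauche, OH–I gauche, OH–SH gauche; 0.8 + 0.9 + 0.7 + 0.7 = 3.1 kcal/mol.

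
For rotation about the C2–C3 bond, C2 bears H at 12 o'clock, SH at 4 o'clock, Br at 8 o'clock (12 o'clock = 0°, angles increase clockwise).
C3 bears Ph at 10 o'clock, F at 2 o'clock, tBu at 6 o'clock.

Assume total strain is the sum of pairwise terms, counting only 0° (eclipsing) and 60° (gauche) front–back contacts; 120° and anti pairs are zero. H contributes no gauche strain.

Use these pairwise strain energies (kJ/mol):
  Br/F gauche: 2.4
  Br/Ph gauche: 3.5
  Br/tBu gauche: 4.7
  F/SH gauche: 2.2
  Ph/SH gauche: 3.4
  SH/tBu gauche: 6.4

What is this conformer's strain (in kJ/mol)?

This conformer (staggered): SH(120°)/F(60°) gauche 2.2; SH(120°)/tBu(180°) gauche 6.4; Br(240°)/Ph(300°) gauche 3.5; Br(240°)/tBu(180°) gauche 4.7 → 16.8 kJ/mol.

16.8 kJ/mol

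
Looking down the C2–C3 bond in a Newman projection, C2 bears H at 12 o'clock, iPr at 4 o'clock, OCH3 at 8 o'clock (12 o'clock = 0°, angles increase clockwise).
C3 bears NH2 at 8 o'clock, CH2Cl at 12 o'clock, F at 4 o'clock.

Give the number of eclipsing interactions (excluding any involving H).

Non-H eclipsing pairs: iPr(120°)/F(120°); OCH3(240°)/NH2(240°) — 2 interactions.

2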